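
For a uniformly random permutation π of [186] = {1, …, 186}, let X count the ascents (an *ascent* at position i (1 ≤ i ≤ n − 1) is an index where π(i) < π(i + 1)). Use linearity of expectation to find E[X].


Write X = Σ X_I over i = 1, …, 185, with X_I the indicator of one ascent.
There are 185 indicators.
For each fixed i, the pair (π(i), π(i+1)) is a uniformly random ordered pair of distinct values from {1, …, 186}; by symmetry P[π(i) < π(i+1)] = 1/2.
By linearity: E[X] = 185 · (1/2) = (186 − 1) · (1/2) = 185/2 ≈ 92.5000.

E[X] = 185/2 = 92.5000.


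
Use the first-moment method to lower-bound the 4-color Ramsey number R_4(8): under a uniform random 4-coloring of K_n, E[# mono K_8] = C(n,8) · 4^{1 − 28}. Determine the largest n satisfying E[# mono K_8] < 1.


We need C(n, 8) · 4^{1 − 28} < 1, i.e. C(n, 8) < 4^{28 − 1} = 18014398509481984.
Check values of n near the boundary:
  n = 407: C(407, 8) = 17424959239309050; 17424959239309050 < 18014398509481984? YES
  n = 408: C(408, 8) = 17773458424095231; 17773458424095231 < 18014398509481984? YES
  n = 409: C(409, 8) = 18128041135797879; 18128041135797879 < 18014398509481984? NO
  n = 410: C(410, 8) = 18488798173326195; 18488798173326195 < 18014398509481984? NO
  n = 411: C(411, 8) = 18855821462126715; 18855821462126715 < 18014398509481984? NO
The largest n with C(n, 8) < 18014398509481984 is n = 408 (where E[X] = 17773458424095231/18014398509481984 ≈ 0.986625). Hence R_4(8) > 408, i.e. R_4(8) ≥ 409.

Largest n = 408; hence R_4(8) > 408.


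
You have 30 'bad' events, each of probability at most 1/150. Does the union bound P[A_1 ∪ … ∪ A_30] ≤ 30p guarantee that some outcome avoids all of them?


Union bound: P[∪_{i=1}^{30} A_i] ≤ Σ_i P[A_i] ≤ 30·p = 30·(1/150) = 1/5.
Numerically: 1/5 ≈ 0.200000.
Is 1/5 < 1? YES.
Since P[∪ A_i] ≤ 1/5 < 1, the complement has P[∩ A_i^c] ≥ 1 − 1/5 = 4/5 > 0, so some outcome avoids every A_i.

30·p = 1/5 ≈ 0.200000; existence CERTIFIED by the union bound.


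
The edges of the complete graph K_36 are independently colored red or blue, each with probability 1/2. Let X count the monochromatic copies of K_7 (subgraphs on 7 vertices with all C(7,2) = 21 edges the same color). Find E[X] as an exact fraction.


Let X = Σ_S X_S over the C(36, 7) = 8347680 subsets S of size 7, where X_S = 1 if the K_7 on S is monochromatic.
For a fixed S, the K_7 on S has C(7, 2) = 21 edges. P[all 21 edges red] = (1/2)^21, and likewise for blue, so P[monochromatic] = 2·(1/2)^21 = 2^{1 − 21} = 1/1048576.
By linearity: E[X] = C(36, 7) · 2^{1 − 21} = 8347680 · 1/1048576 = 260865/32768.
Numerically: E[X] ≈ 7.96097.

E[X] = C(36,7)·2^(1−C(7,2)) = 260865/32768 ≈ 7.96097.


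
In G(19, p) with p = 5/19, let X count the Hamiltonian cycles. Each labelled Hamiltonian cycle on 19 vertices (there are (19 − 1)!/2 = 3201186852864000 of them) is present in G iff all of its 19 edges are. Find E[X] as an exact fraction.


K_19 has (19 − 1)!/2 = 3201186852864000 labelled Hamiltonian cycles.
For each such Hamiltonian cycle H, let X_H = 1 if all 19 edges of H are present in G. Then P[X_H = 1] = p^{19} = (5/19)^{19} = 19073486328125/1978419655660313589123979.
Summing the indicators: E[X] = Σ_H E[X_H] = 3201186852864000 · p^{19} = 3201186852864000 · 19073486328125/1978419655660313589123979 = 61057793671875000000000000000/1978419655660313589123979.
Numerically: E[X] ≈ 30862.

E[X] = 3201186852864000 · (5/19)^{19} = 61057793671875000000000000000/1978419655660313589123979 ≈ 30862.


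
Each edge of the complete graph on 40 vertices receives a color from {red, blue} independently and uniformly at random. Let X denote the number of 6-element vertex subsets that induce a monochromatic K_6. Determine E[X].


Let X = Σ_S X_S over the C(40, 6) = 3838380 subsets S of size 6, where X_S = 1 if the K_6 on S is monochromatic.
For a fixed S, the K_6 on S has C(6, 2) = 15 edges. P[all 15 edges red] = (1/2)^15, and likewise for blue, so P[monochromatic] = 2·(1/2)^15 = 2^{1 − 15} = 1/16384.
By linearity of expectation: E[X] = C(40, 6) · 2^{1 − 15} = 3838380 · 1/16384 = 959595/4096.
Numerically: E[X] ≈ 234.276123.

E[X] = C(40,6)·2^(1−C(6,2)) = 959595/4096 ≈ 234.276123.


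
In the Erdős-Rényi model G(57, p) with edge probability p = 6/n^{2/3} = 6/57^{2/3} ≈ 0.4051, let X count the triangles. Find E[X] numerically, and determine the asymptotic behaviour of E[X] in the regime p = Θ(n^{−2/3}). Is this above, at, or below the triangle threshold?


Number of potential triangles: C(57, 3) = 29260.
Each occurs with probability p³ ≈ (0.4051)³ ≈ 6.648199e-02.
By linearity: E[X] = C(57, 3)·p³ ≈ 29260 · 6.648199e-02 ≈ 1945.2632.
Since α = 2/3 < 1, p = c/n^{2/3} ≫ 1/n is above the triangle threshold p ~ 1/n. Asymptotically E[X] ~ (c³/6)·n^{3(1−α)} = (6³/6)·n^{1} → ∞; triangles are abundant w.h.p.

E[X] ≈ 1945.2632; in regime p = Θ(1/n^{2/3}) E[X] diverges (above the triangle threshold p ~ 1/n).


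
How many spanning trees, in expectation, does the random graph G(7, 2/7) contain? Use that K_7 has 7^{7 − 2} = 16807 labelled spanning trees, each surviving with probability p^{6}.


K_7 has 7^{7 − 2} = 16807 labelled spanning trees.
For each such spanning tree H, let X_H = 1 if all 6 edges of H are present in G. Then P[X_H = 1] = p^{6} = (2/7)^{6} = 64/117649.
By linearity of expectation: E[X] = Σ_H E[X_H] = 16807 · p^{6} = 16807 · 64/117649 = 64/7.
Numerically: E[X] ≈ 9.14286.

E[X] = 16807 · (2/7)^{6} = 64/7 ≈ 9.14286.


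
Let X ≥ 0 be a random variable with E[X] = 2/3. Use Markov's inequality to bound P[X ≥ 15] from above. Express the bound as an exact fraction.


μ = E[X] = 2/3, a = 15.
Markov: P[X ≥ 15] ≤ μ/a = (2/3)/15 = 2/45.
Numerically: ≈ 0.044444.
(Since a = 15 > μ = 0.666667, the bound 2/45 is < 1 and informative.)

P[X ≥ 15] ≤ 2/45 ≈ 0.044444.


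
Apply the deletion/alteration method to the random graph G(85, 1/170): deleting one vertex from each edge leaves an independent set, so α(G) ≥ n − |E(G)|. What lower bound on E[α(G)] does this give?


E[|E(G)|] = C(85, 2)·p = 3570 · (1/170) = 21.
E[α(G)] ≥ n − E[|E(G)|] = 85 − 21 = 64.
Numerically: ≈ 64.000.
(This is only a lower bound; the true E[α(G)] may be larger.)

E[α(G)] ≥ 64 ≈ 64.000.


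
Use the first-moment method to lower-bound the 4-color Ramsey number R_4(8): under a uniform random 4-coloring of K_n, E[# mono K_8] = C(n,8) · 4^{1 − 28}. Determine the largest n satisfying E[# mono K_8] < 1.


We need C(n, 8) · 4^{1 − 28} < 1, i.e. C(n, 8) < 4^{28 − 1} = 18014398509481984.
Check values of n near the boundary:
  n = 406: C(406, 8) = 17082453897995850; 17082453897995850 < 18014398509481984? YES
  n = 407: C(407, 8) = 17424959239309050; 17424959239309050 < 18014398509481984? YES
  n = 408: C(408, 8) = 17773458424095231; 17773458424095231 < 18014398509481984? YES
  n = 409: C(409, 8) = 18128041135797879; 18128041135797879 < 18014398509481984? NO
  n = 410: C(410, 8) = 18488798173326195; 18488798173326195 < 18014398509481984? NO
  n = 411: C(411, 8) = 18855821462126715; 18855821462126715 < 18014398509481984? NO
The largest n with C(n, 8) < 18014398509481984 is n = 408 (where E[X] = 17773458424095231/18014398509481984 ≈ 0.9866). Hence R_4(8) > 408, i.e. R_4(8) ≥ 409.

Largest n = 408; hence R_4(8) > 408.


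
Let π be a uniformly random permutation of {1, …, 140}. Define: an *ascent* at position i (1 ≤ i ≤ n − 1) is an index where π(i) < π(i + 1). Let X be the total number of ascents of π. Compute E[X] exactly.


Write X = Σ X_I over i = 1, …, 139, with X_I the indicator of one ascent.
There are 139 indicators.
For each fixed i, the pair (π(i), π(i+1)) is a uniformly random ordered pair of distinct values from {1, …, 140}; by symmetry P[π(i) < π(i+1)] = 1/2.
By linearity: E[X] = 139 · (1/2) = (140 − 1) · (1/2) = 139/2 ≈ 69.500.

E[X] = 139/2 = 69.500.


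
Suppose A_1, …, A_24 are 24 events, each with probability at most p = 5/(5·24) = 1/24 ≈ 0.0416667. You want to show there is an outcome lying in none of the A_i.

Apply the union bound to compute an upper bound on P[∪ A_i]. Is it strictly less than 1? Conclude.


Union bound: P[∪_{i=1}^{24} A_i] ≤ Σ_i P[A_i] ≤ 24·p = 24·(1/24) = 1.
Numerically: 1 ≈ 1.0000000.
Is 1 < 1? NO.
Since the bound 1 is ≥ 1, the union bound is uninformative here; it does NOT by itself certify existence.

24·p = 1 ≈ 1.0000000; existence NOT certified by the union bound.


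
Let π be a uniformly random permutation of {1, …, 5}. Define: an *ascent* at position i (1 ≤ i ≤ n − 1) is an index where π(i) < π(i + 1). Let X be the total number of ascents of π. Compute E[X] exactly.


Write X = Σ X_I over i = 1, …, 4, with X_I the indicator of one ascent.
There are 4 indicators.
For each fixed i, the pair (π(i), π(i+1)) is a uniformly random ordered pair of distinct values from {1, …, 5}; by symmetry P[π(i) < π(i+1)] = 1/2.
By linearity: E[X] = 4 · (1/2) = (5 − 1) · (1/2) = 2 ≈ 2.00000.

E[X] = 2 = 2.00000.


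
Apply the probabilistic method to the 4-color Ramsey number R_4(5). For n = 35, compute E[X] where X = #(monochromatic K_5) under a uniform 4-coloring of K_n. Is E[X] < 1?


E[X] = C(35, 5) · 4^{1 − 10} = 324632 · 4^{−9} = 324632/262144.
As a reduced fraction: E[X] = 40579/32768 ≈ 1.2383728.
Is E[X] < 1? NO.
Since E[X] ≥ 1, the first-moment bound is inconclusive at n = 35; it does NOT by itself certify R_4(5) > 35.

E[X] = 40579/32768 ≈ 1.2383728; E[X] ≥ 1; first-moment method inconclusive here.


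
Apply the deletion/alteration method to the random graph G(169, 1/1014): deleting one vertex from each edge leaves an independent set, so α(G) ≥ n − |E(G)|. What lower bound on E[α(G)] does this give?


E[|E(G)|] = C(169, 2)·p = 14196 · (1/1014) = 14.
E[α(G)] ≥ n − E[|E(G)|] = 169 − 14 = 155.
Numerically: ≈ 155.00000.
(This is only a lower bound; the true E[α(G)] may be larger.)

E[α(G)] ≥ 155 ≈ 155.00000.


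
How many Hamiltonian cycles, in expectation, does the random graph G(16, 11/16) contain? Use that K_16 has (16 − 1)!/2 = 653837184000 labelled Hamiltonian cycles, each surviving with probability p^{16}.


K_16 has (16 − 1)!/2 = 653837184000 labelled Hamiltonian cycles.
For each such Hamiltonian cycle H, let X_H = 1 if all 16 edges of H are present in G. Then P[X_H = 1] = p^{16} = (11/16)^{16} = 45949729863572161/18446744073709551616.
By linearity: E[X] = Σ_H E[X_H] = 653837184000 · p^{16} = 653837184000 · 45949729863572161/18446744073709551616 = 29339494120662818290072875/18014398509481984.
Numerically: E[X] ≈ 1.62867e+09.

E[X] = 653837184000 · (11/16)^{16} = 29339494120662818290072875/18014398509481984 ≈ 1.62867e+09.


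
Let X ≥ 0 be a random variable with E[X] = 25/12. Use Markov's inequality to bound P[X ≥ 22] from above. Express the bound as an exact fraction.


μ = E[X] = 25/12, a = 22.
Markov: P[X ≥ 22] ≤ μ/a = (25/12)/22 = 25/264.
Numerically: ≈ 0.094697.
(Since a = 22 > μ = 2.083333, the bound 25/264 is < 1 and informative.)

P[X ≥ 22] ≤ 25/264 ≈ 0.094697.


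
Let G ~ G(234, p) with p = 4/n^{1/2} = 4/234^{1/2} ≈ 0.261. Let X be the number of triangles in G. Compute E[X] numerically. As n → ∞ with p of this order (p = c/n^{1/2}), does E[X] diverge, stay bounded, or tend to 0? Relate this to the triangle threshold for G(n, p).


Number of potential triangles: C(234, 3) = 2108184.
Each occurs with probability p³ ≈ (0.261)³ ≈ 1.78795e-02.
By linearity: E[X] = C(234, 3)·p³ ≈ 2108184 · 1.78795e-02 ≈ 37693.347.
Since α = 1/2 < 1, p = c/n^{1/2} ≫ 1/n is above the triangle threshold p ~ 1/n. Asymptotically E[X] ~ (c³/6)·n^{3(1−α)} = (4³/6)·n^{1.5} → ∞; triangles are abundant w.h.p.

E[X] ≈ 37693.347; in regime p = Θ(1/n^{1/2}) E[X] diverges (above the triangle threshold p ~ 1/n).


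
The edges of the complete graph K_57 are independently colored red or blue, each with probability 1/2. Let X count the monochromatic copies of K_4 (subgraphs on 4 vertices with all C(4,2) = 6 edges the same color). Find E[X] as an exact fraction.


Let X = Σ_S X_S over the C(57, 4) = 395010 subsets S of size 4, where X_S = 1 if the K_4 on S is monochromatic.
For a fixed S, the K_4 on S has C(4, 2) = 6 edges. P[all 6 edges red] = (1/2)^6, and likewise for blue, so P[monochromatic] = 2·(1/2)^6 = 2^{1 − 6} = 1/32.
Summing: E[X] = C(57, 4) · 2^{1 − 6} = 395010 · 1/32 = 197505/16.
Numerically: E[X] ≈ 12344.0625.

E[X] = C(57,4)·2^(1−C(4,2)) = 197505/16 ≈ 12344.0625.


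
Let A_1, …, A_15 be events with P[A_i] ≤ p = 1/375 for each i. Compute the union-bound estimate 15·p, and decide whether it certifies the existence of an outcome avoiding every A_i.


Union bound: P[∪_{i=1}^{15} A_i] ≤ Σ_i P[A_i] ≤ 15·p = 15·(1/375) = 1/25.
Numerically: 1/25 ≈ 0.04000.
Is 1/25 < 1? YES.
Since P[∪ A_i] ≤ 1/25 < 1, the complement has P[∩ A_i^c] ≥ 1 − 1/25 = 24/25 > 0, so some outcome avoids every A_i.

15·p = 1/25 ≈ 0.04000; existence CERTIFIED by the union bound.


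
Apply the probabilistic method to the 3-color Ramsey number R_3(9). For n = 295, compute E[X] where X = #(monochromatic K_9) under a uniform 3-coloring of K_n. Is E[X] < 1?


E[X] = C(295, 9) · 3^{1 − 36} = 41221140106119260 · 3^{−35} = 41221140106119260/50031545098999707.
As a reduced fraction: E[X] = 41221140106119260/50031545098999707 ≈ 0.8239.
Is E[X] < 1? YES.
Since E[X] < 1, there exists a 3-coloring of K_{295} with no monochromatic K_9; hence R_3(9) > 295.

E[X] = 41221140106119260/50031545098999707 ≈ 0.8239; E[X] < 1, so R_3(9) > 295.


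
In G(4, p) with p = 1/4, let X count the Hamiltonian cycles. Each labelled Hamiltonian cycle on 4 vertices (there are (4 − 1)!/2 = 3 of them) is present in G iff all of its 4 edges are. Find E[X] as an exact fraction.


K_4 has (4 − 1)!/2 = 3 labelled Hamiltonian cycles.
For each such Hamiltonian cycle H, let X_H = 1 if all 4 edges of H are present in G. Then P[X_H = 1] = p^{4} = (1/4)^{4} = 1/256.
By linearity of expectation: E[X] = Σ_H E[X_H] = 3 · p^{4} = 3 · 1/256 = 3/256.
Numerically: E[X] ≈ 0.01172.

E[X] = 3 · (1/4)^{4} = 3/256 ≈ 0.01172.


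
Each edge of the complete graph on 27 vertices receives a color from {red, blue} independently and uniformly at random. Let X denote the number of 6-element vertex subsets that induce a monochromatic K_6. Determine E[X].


Let X = Σ_S X_S over the C(27, 6) = 296010 subsets S of size 6, where X_S = 1 if the K_6 on S is monochromatic.
For a fixed S, the K_6 on S has C(6, 2) = 15 edges. P[all 15 edges red] = (1/2)^15, and likewise for blue, so P[monochromatic] = 2·(1/2)^15 = 2^{1 − 15} = 1/16384.
By linearity: E[X] = C(27, 6) · 2^{1 − 15} = 296010 · 1/16384 = 148005/8192.
Numerically: E[X] ≈ 18.067.

E[X] = C(27,6)·2^(1−C(6,2)) = 148005/8192 ≈ 18.067.


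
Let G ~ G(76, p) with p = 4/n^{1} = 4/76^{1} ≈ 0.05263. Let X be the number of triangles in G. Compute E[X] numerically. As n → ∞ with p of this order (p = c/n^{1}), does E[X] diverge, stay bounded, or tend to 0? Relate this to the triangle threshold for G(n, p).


Number of potential triangles: C(76, 3) = 70300.
Each occurs with probability p³ ≈ (0.05263)³ ≈ 1.457938e-04.
By linearity: E[X] = C(76, 3)·p³ ≈ 70300 · 1.457938e-04 ≈ 10.2493.
Here α = 1, so p = 4/n is exactly at the triangle threshold p ~ 1/n. Asymptotically E[X] → c³/6 = 4³/6 = 32/3 ≈ 10.6667, a bounded constant. In this regime the triangle count is asymptotically Poisson(c³/6).

E[X] ≈ 10.2493; in regime p = Θ(1/n^{1}) E[X] stays bounded (at the triangle threshold p ~ 1/n).


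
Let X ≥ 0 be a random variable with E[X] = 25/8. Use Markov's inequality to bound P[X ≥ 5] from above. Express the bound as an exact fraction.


μ = E[X] = 25/8, a = 5.
Markov: P[X ≥ 5] ≤ μ/a = (25/8)/5 = 5/8.
Numerically: ≈ 0.625000.
(Since a = 5 > μ = 3.125000, the bound 5/8 is < 1 and informative.)

P[X ≥ 5] ≤ 5/8 ≈ 0.625000.


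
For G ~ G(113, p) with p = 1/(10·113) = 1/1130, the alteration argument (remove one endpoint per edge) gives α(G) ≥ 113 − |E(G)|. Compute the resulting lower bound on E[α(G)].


E[|E(G)|] = C(113, 2)·p = 6328 · (1/1130) = 28/5.
E[α(G)] ≥ n − E[|E(G)|] = 113 − 28/5 = 537/5.
Numerically: ≈ 107.400.
(This is only a lower bound; the true E[α(G)] may be larger.)

E[α(G)] ≥ 537/5 ≈ 107.400.


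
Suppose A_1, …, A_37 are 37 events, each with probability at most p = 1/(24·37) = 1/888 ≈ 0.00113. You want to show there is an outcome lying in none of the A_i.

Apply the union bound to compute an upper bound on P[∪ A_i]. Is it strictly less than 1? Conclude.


Union bound: P[∪_{i=1}^{37} A_i] ≤ Σ_i P[A_i] ≤ 37·p = 37·(1/888) = 1/24.
Numerically: 1/24 ≈ 0.04167.
Is 1/24 < 1? YES.
Since P[∪ A_i] ≤ 1/24 < 1, the complement has P[∩ A_i^c] ≥ 1 − 1/24 = 23/24 > 0, so some outcome avoids every A_i.

37·p = 1/24 ≈ 0.04167; existence CERTIFIED by the union bound.


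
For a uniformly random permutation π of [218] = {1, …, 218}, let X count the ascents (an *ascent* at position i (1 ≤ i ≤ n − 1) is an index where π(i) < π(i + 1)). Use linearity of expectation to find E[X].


Write X = Σ X_I over i = 1, …, 217, with X_I the indicator of one ascent.
There are 217 indicators.
For each fixed i, the pair (π(i), π(i+1)) is a uniformly random ordered pair of distinct values from {1, …, 218}; by symmetry P[π(i) < π(i+1)] = 1/2.
By linearity: E[X] = 217 · (1/2) = (218 − 1) · (1/2) = 217/2 ≈ 108.50000.

E[X] = 217/2 = 108.50000.


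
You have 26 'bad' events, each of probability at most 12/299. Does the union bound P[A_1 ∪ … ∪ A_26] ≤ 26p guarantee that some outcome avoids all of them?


Union bound: P[∪_{i=1}^{26} A_i] ≤ Σ_i P[A_i] ≤ 26·p = 26·(12/299) = 24/23.
Numerically: 24/23 ≈ 1.043478.
Is 24/23 < 1? NO.
Since the bound 24/23 is ≥ 1, the union bound is uninformative here; it does NOT by itself certify existence.

26·p = 24/23 ≈ 1.043478; existence NOT certified by the union bound.


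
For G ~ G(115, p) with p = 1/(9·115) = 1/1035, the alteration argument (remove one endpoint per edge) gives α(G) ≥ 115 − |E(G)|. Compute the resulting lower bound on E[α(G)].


E[|E(G)|] = C(115, 2)·p = 6555 · (1/1035) = 19/3.
E[α(G)] ≥ n − E[|E(G)|] = 115 − 19/3 = 326/3.
Numerically: ≈ 108.66667.
(This is only a lower bound; the true E[α(G)] may be larger.)

E[α(G)] ≥ 326/3 ≈ 108.66667.


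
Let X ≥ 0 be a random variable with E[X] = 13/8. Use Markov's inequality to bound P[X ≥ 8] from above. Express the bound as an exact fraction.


μ = E[X] = 13/8, a = 8.
Markov: P[X ≥ 8] ≤ μ/a = (13/8)/8 = 13/64.
Numerically: ≈ 0.203125.
(Since a = 8 > μ = 1.625000, the bound 13/64 is < 1 and informative.)

P[X ≥ 8] ≤ 13/64 ≈ 0.203125.


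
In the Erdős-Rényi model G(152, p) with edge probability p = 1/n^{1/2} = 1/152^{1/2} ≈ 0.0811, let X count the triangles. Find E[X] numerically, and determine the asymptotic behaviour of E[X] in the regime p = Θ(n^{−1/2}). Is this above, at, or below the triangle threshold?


Number of potential triangles: C(152, 3) = 573800.
Each occurs with probability p³ ≈ (0.0811)³ ≈ 5.33623e-04.
By linearity: E[X] = C(152, 3)·p³ ≈ 573800 · 5.33623e-04 ≈ 306.193.
Since α = 1/2 < 1, p = c/n^{1/2} ≫ 1/n is above the triangle threshold p ~ 1/n. Asymptotically E[X] ~ (c³/6)·n^{3(1−α)} = (1³/6)·n^{1.5} → ∞; triangles are abundant w.h.p.

E[X] ≈ 306.193; in regime p = Θ(1/n^{1/2}) E[X] diverges (above the triangle threshold p ~ 1/n).


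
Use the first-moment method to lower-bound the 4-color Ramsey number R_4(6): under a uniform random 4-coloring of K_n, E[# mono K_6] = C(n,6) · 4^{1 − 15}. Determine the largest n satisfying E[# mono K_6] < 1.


We need C(n, 6) · 4^{1 − 15} < 1, i.e. C(n, 6) < 4^{15 − 1} = 268435456.
Check values of n near the boundary:
  n = 72: C(72, 6) = 156238908; 156238908 < 268435456? YES
  n = 73: C(73, 6) = 170230452; 170230452 < 268435456? YES
  n = 74: C(74, 6) = 185250786; 185250786 < 268435456? YES
  n = 75: C(75, 6) = 201359550; 201359550 < 268435456? YES
  n = 76: C(76, 6) = 218618940; 218618940 < 268435456? YES
  n = 77: C(77, 6) = 237093780; 237093780 < 268435456? YES
  n = 78: C(78, 6) = 256851595; 256851595 < 268435456? YES
  n = 79: C(79, 6) = 277962685; 277962685 < 268435456? NO
The largest n with C(n, 6) < 268435456 is n = 78 (where E[X] = 256851595/268435456 ≈ 0.95685). Hence R_4(6) > 78, i.e. R_4(6) ≥ 79.

Largest n = 78; hence R_4(6) > 78.


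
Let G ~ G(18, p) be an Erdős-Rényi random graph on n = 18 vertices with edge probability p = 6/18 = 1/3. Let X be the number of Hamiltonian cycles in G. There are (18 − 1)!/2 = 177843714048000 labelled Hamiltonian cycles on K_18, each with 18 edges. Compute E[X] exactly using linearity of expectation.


K_18 has (18 − 1)!/2 = 177843714048000 labelled Hamiltonian cycles.
For each such Hamiltonian cycle H, let X_H = 1 if all 18 edges of H are present in G. Then P[X_H = 1] = p^{18} = (1/3)^{18} = 1/387420489.
Summing the indicators: E[X] = Σ_H E[X_H] = 177843714048000 · p^{18} = 177843714048000 · 1/387420489 = 243955712000/531441.
Numerically: E[X] ≈ 459046.

E[X] = 177843714048000 · (1/3)^{18} = 243955712000/531441 ≈ 459046.


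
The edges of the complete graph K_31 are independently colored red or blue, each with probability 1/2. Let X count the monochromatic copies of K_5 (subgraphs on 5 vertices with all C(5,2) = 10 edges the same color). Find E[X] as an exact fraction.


Let X = Σ_S X_S over the C(31, 5) = 169911 subsets S of size 5, where X_S = 1 if the K_5 on S is monochromatic.
For a fixed S, the K_5 on S has C(5, 2) = 10 edges. P[all 10 edges red] = (1/2)^10, and likewise for blue, so P[monochromatic] = 2·(1/2)^10 = 2^{1 − 10} = 1/512.
By linearity of expectation: E[X] = C(31, 5) · 2^{1 − 10} = 169911 · 1/512 = 169911/512.
Numerically: E[X] ≈ 331.857422.

E[X] = C(31,5)·2^(1−C(5,2)) = 169911/512 ≈ 331.857422.


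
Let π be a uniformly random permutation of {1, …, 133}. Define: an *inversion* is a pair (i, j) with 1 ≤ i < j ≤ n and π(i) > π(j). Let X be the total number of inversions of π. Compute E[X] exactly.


Write X = Σ X_I over the C(133, 2) = 8778 pairs i < j, with X_I the indicator of one inversion.
There are 8778 indicators.
For each fixed pair i < j, the values π(i) and π(j) are two distinct elements of {1, …, 133} in uniformly random order; by symmetry P[π(i) > π(j)] = 1/2.
By linearity: E[X] = 8778 · (1/2) = C(133, 2) · (1/2) = 8778/2 = 4389 ≈ 4389.00000.

E[X] = 4389 = 4389.00000.


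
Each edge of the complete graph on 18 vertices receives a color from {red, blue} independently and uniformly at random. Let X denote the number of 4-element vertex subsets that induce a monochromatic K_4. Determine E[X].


Let X = Σ_S X_S over the C(18, 4) = 3060 subsets S of size 4, where X_S = 1 if the K_4 on S is monochromatic.
For a fixed S, the K_4 on S has C(4, 2) = 6 edges. P[all 6 edges red] = (1/2)^6, and likewise for blue, so P[monochromatic] = 2·(1/2)^6 = 2^{1 − 6} = 1/32.
Summing: E[X] = C(18, 4) · 2^{1 − 6} = 3060 · 1/32 = 765/8.
Numerically: E[X] ≈ 95.6250.

E[X] = C(18,4)·2^(1−C(4,2)) = 765/8 ≈ 95.6250.


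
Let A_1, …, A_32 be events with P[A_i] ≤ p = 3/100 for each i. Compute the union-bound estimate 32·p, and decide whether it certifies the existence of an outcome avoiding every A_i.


Union bound: P[∪_{i=1}^{32} A_i] ≤ Σ_i P[A_i] ≤ 32·p = 32·(3/100) = 24/25.
Numerically: 24/25 ≈ 0.96000.
Is 24/25 < 1? YES.
Since P[∪ A_i] ≤ 24/25 < 1, the complement has P[∩ A_i^c] ≥ 1 − 24/25 = 1/25 > 0, so some outcome avoids every A_i.

32·p = 24/25 ≈ 0.96000; existence CERTIFIED by the union bound.


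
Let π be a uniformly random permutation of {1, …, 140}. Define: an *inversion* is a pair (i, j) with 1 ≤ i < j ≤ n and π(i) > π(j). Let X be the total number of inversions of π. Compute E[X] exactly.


Write X = Σ X_I over the C(140, 2) = 9730 pairs i < j, with X_I the indicator of one inversion.
There are 9730 indicators.
For each fixed pair i < j, the values π(i) and π(j) are two distinct elements of {1, …, 140} in uniformly random order; by symmetry P[π(i) > π(j)] = 1/2.
By linearity: E[X] = 9730 · (1/2) = C(140, 2) · (1/2) = 9730/2 = 4865 ≈ 4865.000.

E[X] = 4865 = 4865.000.


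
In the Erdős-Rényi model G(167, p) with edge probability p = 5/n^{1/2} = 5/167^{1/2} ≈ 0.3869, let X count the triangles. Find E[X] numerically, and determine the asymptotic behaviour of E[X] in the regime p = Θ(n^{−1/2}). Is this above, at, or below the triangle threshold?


Number of potential triangles: C(167, 3) = 762355.
Each occurs with probability p³ ≈ (0.3869)³ ≈ 5.792090e-02.
By linearity: E[X] = C(167, 3)·p³ ≈ 762355 · 5.792090e-02 ≈ 44156.2882.
Since α = 1/2 < 1, p = c/n^{1/2} ≫ 1/n is above the triangle threshold p ~ 1/n. Asymptotically E[X] ~ (c³/6)·n^{3(1−α)} = (5³/6)·n^{1.5} → ∞; triangles are abundant w.h.p.

E[X] ≈ 44156.2882; in regime p = Θ(1/n^{1/2}) E[X] diverges (above the triangle threshold p ~ 1/n).


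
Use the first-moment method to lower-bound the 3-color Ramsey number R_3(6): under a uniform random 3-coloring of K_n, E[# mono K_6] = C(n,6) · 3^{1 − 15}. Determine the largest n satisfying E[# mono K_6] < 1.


We need C(n, 6) · 3^{1 − 15} < 1, i.e. C(n, 6) < 3^{15 − 1} = 4782969.
Check values of n near the boundary:
  n = 36: C(36, 6) = 1947792; 1947792 < 4782969? YES
  n = 37: C(37, 6) = 2324784; 2324784 < 4782969? YES
  n = 38: C(38, 6) = 2760681; 2760681 < 4782969? YES
  n = 39: C(39, 6) = 3262623; 3262623 < 4782969? YES
  n = 40: C(40, 6) = 3838380; 3838380 < 4782969? YES
  n = 41: C(41, 6) = 4496388; 4496388 < 4782969? YES
  n = 42: C(42, 6) = 5245786; 5245786 < 4782969? NO
  n = 43: C(43, 6) = 6096454; 6096454 < 4782969? NO
The largest n with C(n, 6) < 4782969 is n = 41 (where E[X] = 1498796/1594323 ≈ 0.940083). Hence R_3(6) > 41, i.e. R_3(6) ≥ 42.

Largest n = 41; hence R_3(6) > 41.


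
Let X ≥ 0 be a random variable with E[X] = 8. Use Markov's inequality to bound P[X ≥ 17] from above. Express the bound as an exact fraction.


μ = E[X] = 8, a = 17.
Markov: P[X ≥ 17] ≤ μ/a = (8)/17 = 8/17.
Numerically: ≈ 0.47059.
(Since a = 17 > μ = 8.00000, the bound 8/17 is < 1 and informative.)

P[X ≥ 17] ≤ 8/17 ≈ 0.47059.


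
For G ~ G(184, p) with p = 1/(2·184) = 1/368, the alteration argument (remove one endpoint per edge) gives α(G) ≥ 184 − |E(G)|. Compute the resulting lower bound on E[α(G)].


E[|E(G)|] = C(184, 2)·p = 16836 · (1/368) = 183/4.
E[α(G)] ≥ n − E[|E(G)|] = 184 − 183/4 = 553/4.
Numerically: ≈ 138.250000.
(This is only a lower bound; the true E[α(G)] may be larger.)

E[α(G)] ≥ 553/4 ≈ 138.250000.


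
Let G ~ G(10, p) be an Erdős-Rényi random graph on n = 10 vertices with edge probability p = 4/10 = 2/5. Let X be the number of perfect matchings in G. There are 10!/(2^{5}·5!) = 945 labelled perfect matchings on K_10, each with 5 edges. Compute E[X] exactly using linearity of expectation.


K_10 has 10!/(2^{5}·5!) = 945 labelled perfect matchings.
For each such perfect matching H, let X_H = 1 if all 5 edges of H are present in G. Then P[X_H = 1] = p^{5} = (2/5)^{5} = 32/3125.
By linearity: E[X] = Σ_H E[X_H] = 945 · p^{5} = 945 · 32/3125 = 6048/625.
Numerically: E[X] ≈ 9.6768.

E[X] = 945 · (2/5)^{5} = 6048/625 ≈ 9.6768.


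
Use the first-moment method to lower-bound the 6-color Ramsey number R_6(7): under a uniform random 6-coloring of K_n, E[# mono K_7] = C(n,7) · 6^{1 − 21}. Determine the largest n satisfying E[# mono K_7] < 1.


We need C(n, 7) · 6^{1 − 21} < 1, i.e. C(n, 7) < 6^{21 − 1} = 3656158440062976.
Check values of n near the boundary:
  n = 564: C(564, 7) = 3469685994423792; 3469685994423792 < 3656158440062976? YES
  n = 565: C(565, 7) = 3513212521235560; 3513212521235560 < 3656158440062976? YES
  n = 566: C(566, 7) = 3557206237959440; 3557206237959440 < 3656158440062976? YES
  n = 567: C(567, 7) = 3601671315933933; 3601671315933933 < 3656158440062976? YES
  n = 568: C(568, 7) = 3646611956239704; 3646611956239704 < 3656158440062976? YES
  n = 569: C(569, 7) = 3692032389858348; 3692032389858348 < 3656158440062976? NO
  n = 570: C(570, 7) = 3737936877831720; 3737936877831720 < 3656158440062976? NO
The largest n with C(n, 7) < 3656158440062976 is n = 568 (where E[X] = 16882462760369/16926659444736 ≈ 0.9973889). Hence R_6(7) > 568, i.e. R_6(7) ≥ 569.

Largest n = 568; hence R_6(7) > 568.


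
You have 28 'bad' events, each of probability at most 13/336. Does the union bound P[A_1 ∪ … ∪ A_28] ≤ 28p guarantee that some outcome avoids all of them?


Union bound: P[∪_{i=1}^{28} A_i] ≤ Σ_i P[A_i] ≤ 28·p = 28·(13/336) = 13/12.
Numerically: 13/12 ≈ 1.083333.
Is 13/12 < 1? NO.
Since the bound 13/12 is ≥ 1, the union bound is uninformative here; it does NOT by itself certify existence.

28·p = 13/12 ≈ 1.083333; existence NOT certified by the union bound.


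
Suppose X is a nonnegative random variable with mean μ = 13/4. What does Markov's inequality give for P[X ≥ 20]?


μ = E[X] = 13/4, a = 20.
Markov: P[X ≥ 20] ≤ μ/a = (13/4)/20 = 13/80.
Numerically: ≈ 0.16250.
(Since a = 20 > μ = 3.25000, the bound 13/80 is < 1 and informative.)

P[X ≥ 20] ≤ 13/80 ≈ 0.16250.


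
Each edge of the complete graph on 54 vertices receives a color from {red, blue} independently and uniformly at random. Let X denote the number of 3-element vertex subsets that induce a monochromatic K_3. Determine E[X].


Let X = Σ_S X_S over the C(54, 3) = 24804 subsets S of size 3, where X_S = 1 if the K_3 on S is monochromatic.
For a fixed S, the K_3 on S has C(3, 2) = 3 edges. P[all 3 edges red] = (1/2)^3, and likewise for blue, so P[monochromatic] = 2·(1/2)^3 = 2^{1 − 3} = 1/4.
By linearity: E[X] = C(54, 3) · 2^{1 − 3} = 24804 · 1/4 = 6201.
Numerically: E[X] ≈ 6201.000.

E[X] = C(54,3)·2^(1−C(3,2)) = 6201 ≈ 6201.000.


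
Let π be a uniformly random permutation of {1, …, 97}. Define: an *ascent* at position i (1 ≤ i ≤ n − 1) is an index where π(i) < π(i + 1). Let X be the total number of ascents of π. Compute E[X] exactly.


Write X = Σ X_I over i = 1, …, 96, with X_I the indicator of one ascent.
There are 96 indicators.
For each fixed i, the pair (π(i), π(i+1)) is a uniformly random ordered pair of distinct values from {1, …, 97}; by symmetry P[π(i) < π(i+1)] = 1/2.
By linearity: E[X] = 96 · (1/2) = (97 − 1) · (1/2) = 48 ≈ 48.0000.

E[X] = 48 = 48.0000.


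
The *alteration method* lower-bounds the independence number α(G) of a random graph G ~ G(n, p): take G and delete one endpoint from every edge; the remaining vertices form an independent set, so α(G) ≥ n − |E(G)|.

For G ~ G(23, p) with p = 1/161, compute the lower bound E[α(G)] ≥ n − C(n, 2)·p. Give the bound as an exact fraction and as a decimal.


E[|E(G)|] = C(23, 2)·p = 253 · (1/161) = 11/7.
E[α(G)] ≥ n − E[|E(G)|] = 23 − 11/7 = 150/7.
Numerically: ≈ 21.4286.
(This is only a lower bound; the true E[α(G)] may be larger.)

E[α(G)] ≥ 150/7 ≈ 21.4286.


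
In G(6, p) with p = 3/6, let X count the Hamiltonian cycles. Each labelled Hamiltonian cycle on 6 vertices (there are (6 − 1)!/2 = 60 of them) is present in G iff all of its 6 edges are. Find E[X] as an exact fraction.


K_6 has (6 − 1)!/2 = 60 labelled Hamiltonian cycles.
For each such Hamiltonian cycle H, let X_H = 1 if all 6 edges of H are present in G. Then P[X_H = 1] = p^{6} = (1/2)^{6} = 1/64.
Summing the indicators: E[X] = Σ_H E[X_H] = 60 · p^{6} = 60 · 1/64 = 15/16.
Numerically: E[X] ≈ 0.938.

E[X] = 60 · (1/2)^{6} = 15/16 ≈ 0.938.


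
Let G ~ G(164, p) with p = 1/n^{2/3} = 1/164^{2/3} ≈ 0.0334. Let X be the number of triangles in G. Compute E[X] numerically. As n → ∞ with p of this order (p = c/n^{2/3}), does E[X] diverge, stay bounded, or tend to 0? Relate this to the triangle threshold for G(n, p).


Number of potential triangles: C(164, 3) = 721764.
Each occurs with probability p³ ≈ (0.0334)³ ≈ 3.71802e-05.
By linearity: E[X] = C(164, 3)·p³ ≈ 721764 · 3.71802e-05 ≈ 26.835.
Since α = 2/3 < 1, p = c/n^{2/3} ≫ 1/n is above the triangle threshold p ~ 1/n. Asymptotically E[X] ~ (c³/6)·n^{3(1−α)} = (1³/6)·n^{1} → ∞; triangles are abundant w.h.p.

E[X] ≈ 26.835; in regime p = Θ(1/n^{2/3}) E[X] diverges (above the triangle threshold p ~ 1/n).


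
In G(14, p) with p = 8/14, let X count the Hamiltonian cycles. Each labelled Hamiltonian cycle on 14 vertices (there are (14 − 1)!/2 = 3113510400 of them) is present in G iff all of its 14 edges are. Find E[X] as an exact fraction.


K_14 has (14 − 1)!/2 = 3113510400 labelled Hamiltonian cycles.
For each such Hamiltonian cycle H, let X_H = 1 if all 14 edges of H are present in G. Then P[X_H = 1] = p^{14} = (4/7)^{14} = 268435456/678223072849.
Summing the indicators: E[X] = Σ_H E[X_H] = 3113510400 · p^{14} = 3113510400 · 268435456/678223072849 = 119396654854963200/96889010407.
Numerically: E[X] ≈ 1.23e+06.

E[X] = 3113510400 · (4/7)^{14} = 119396654854963200/96889010407 ≈ 1.23e+06.


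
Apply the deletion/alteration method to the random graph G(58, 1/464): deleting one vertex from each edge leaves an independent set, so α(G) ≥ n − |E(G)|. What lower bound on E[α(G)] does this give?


E[|E(G)|] = C(58, 2)·p = 1653 · (1/464) = 57/16.
E[α(G)] ≥ n − E[|E(G)|] = 58 − 57/16 = 871/16.
Numerically: ≈ 54.43750.
(This is only a lower bound; the true E[α(G)] may be larger.)

E[α(G)] ≥ 871/16 ≈ 54.43750.


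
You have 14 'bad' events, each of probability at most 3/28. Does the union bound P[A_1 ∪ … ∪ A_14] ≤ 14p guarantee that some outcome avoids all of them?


Union bound: P[∪_{i=1}^{14} A_i] ≤ Σ_i P[A_i] ≤ 14·p = 14·(3/28) = 3/2.
Numerically: 3/2 ≈ 1.50000.
Is 3/2 < 1? NO.
Since the bound 3/2 is ≥ 1, the union bound is uninformative here; it does NOT by itself certify existence.

14·p = 3/2 ≈ 1.50000; existence NOT certified by the union bound.


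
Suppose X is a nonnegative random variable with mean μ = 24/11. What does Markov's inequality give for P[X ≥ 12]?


μ = E[X] = 24/11, a = 12.
Markov: P[X ≥ 12] ≤ μ/a = (24/11)/12 = 2/11.
Numerically: ≈ 0.181818.
(Since a = 12 > μ = 2.181818, the bound 2/11 is < 1 and informative.)

P[X ≥ 12] ≤ 2/11 ≈ 0.181818.


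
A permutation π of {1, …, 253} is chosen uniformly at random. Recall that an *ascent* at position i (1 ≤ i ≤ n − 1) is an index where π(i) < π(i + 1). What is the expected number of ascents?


Write X = Σ X_I over i = 1, …, 252, with X_I the indicator of one ascent.
There are 252 indicators.
For each fixed i, the pair (π(i), π(i+1)) is a uniformly random ordered pair of distinct values from {1, …, 253}; by symmetry P[π(i) < π(i+1)] = 1/2.
By linearity: E[X] = 252 · (1/2) = (253 − 1) · (1/2) = 126 ≈ 126.0000.

E[X] = 126 = 126.0000.


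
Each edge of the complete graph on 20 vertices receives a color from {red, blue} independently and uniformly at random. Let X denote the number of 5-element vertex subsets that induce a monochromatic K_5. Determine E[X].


Let X = Σ_S X_S over the C(20, 5) = 15504 subsets S of size 5, where X_S = 1 if the K_5 on S is monochromatic.
For a fixed S, the K_5 on S has C(5, 2) = 10 edges. P[all 10 edges red] = (1/2)^10, and likewise for blue, so P[monochromatic] = 2·(1/2)^10 = 2^{1 − 10} = 1/512.
Summing: E[X] = C(20, 5) · 2^{1 − 10} = 15504 · 1/512 = 969/32.
Numerically: E[X] ≈ 30.2812.

E[X] = C(20,5)·2^(1−C(5,2)) = 969/32 ≈ 30.2812.


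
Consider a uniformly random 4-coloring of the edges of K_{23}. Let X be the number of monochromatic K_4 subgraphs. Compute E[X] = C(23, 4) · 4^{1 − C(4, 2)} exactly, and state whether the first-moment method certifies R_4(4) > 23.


E[X] = C(23, 4) · 4^{1 − 6} = 8855 · 4^{−5} = 8855/1024.
As a reduced fraction: E[X] = 8855/1024 ≈ 8.6475.
Is E[X] < 1? NO.
Since E[X] ≥ 1, the first-moment bound is inconclusive at n = 23; it does NOT by itself certify R_4(4) > 23.

E[X] = 8855/1024 ≈ 8.6475; E[X] ≥ 1; first-moment method inconclusive here.


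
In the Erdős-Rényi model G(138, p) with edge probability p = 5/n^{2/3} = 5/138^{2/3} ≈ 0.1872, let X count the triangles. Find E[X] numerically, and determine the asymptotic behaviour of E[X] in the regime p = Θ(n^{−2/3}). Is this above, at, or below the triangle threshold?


Number of potential triangles: C(138, 3) = 428536.
Each occurs with probability p³ ≈ (0.1872)³ ≈ 6.563747e-03.
By linearity: E[X] = C(138, 3)·p³ ≈ 428536 · 6.563747e-03 ≈ 2812.8019.
Since α = 2/3 < 1, p = c/n^{2/3} ≫ 1/n is above the triangle threshold p ~ 1/n. Asymptotically E[X] ~ (c³/6)·n^{3(1−α)} = (5³/6)·n^{1} → ∞; triangles are abundant w.h.p.

E[X] ≈ 2812.8019; in regime p = Θ(1/n^{2/3}) E[X] diverges (above the triangle threshold p ~ 1/n).


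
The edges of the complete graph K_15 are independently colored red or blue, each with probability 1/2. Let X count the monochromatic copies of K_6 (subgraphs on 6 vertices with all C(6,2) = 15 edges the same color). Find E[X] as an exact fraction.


Let X = Σ_S X_S over the C(15, 6) = 5005 subsets S of size 6, where X_S = 1 if the K_6 on S is monochromatic.
For a fixed S, the K_6 on S has C(6, 2) = 15 edges. P[all 15 edges red] = (1/2)^15, and likewise for blue, so P[monochromatic] = 2·(1/2)^15 = 2^{1 − 15} = 1/16384.
By linearity of expectation: E[X] = C(15, 6) · 2^{1 − 15} = 5005 · 1/16384 = 5005/16384.
Numerically: E[X] ≈ 0.30548.

E[X] = C(15,6)·2^(1−C(6,2)) = 5005/16384 ≈ 0.30548.


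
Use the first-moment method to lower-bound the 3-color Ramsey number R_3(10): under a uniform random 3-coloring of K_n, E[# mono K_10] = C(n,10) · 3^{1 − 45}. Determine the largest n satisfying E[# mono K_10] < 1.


We need C(n, 10) · 3^{1 − 45} < 1, i.e. C(n, 10) < 3^{45 − 1} = 984770902183611232881.
Check values of n near the boundary:
  n = 568: C(568, 10) = 889446337783744949208; 889446337783744949208 < 984770902183611232881? YES
  n = 569: C(569, 10) = 905357721286137524328; 905357721286137524328 < 984770902183611232881? YES
  n = 570: C(570, 10) = 921524823451961408691; 921524823451961408691 < 984770902183611232881? YES
  n = 571: C(571, 10) = 937951290893172842001; 937951290893172842001 < 984770902183611232881? YES
  n = 572: C(572, 10) = 954640815642161682606; 954640815642161682606 < 984770902183611232881? YES
  n = 573: C(573, 10) = 971597135635805762226; 971597135635805762226 < 984770902183611232881? YES
  n = 574: C(574, 10) = 988824035203816502691; 988824035203816502691 < 984770902183611232881? NO
The largest n with C(n, 10) < 984770902183611232881 is n = 573 (where E[X] = 35985079097622435638/36472996377170786403 ≈ 0.98662). Hence R_3(10) > 573, i.e. R_3(10) ≥ 574.

Largest n = 573; hence R_3(10) > 573.


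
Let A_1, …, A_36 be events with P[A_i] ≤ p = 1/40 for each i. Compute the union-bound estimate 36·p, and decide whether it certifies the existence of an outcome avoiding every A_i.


Union bound: P[∪_{i=1}^{36} A_i] ≤ Σ_i P[A_i] ≤ 36·p = 36·(1/40) = 9/10.
Numerically: 9/10 ≈ 0.90000.
Is 9/10 < 1? YES.
Since P[∪ A_i] ≤ 9/10 < 1, the complement has P[∩ A_i^c] ≥ 1 − 9/10 = 1/10 > 0, so some outcome avoids every A_i.

36·p = 9/10 ≈ 0.90000; existence CERTIFIED by the union bound.


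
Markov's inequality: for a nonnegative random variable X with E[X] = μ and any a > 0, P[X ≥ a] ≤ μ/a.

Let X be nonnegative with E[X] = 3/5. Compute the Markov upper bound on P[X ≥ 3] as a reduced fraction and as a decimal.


μ = E[X] = 3/5, a = 3.
Markov: P[X ≥ 3] ≤ μ/a = (3/5)/3 = 1/5.
Numerically: ≈ 0.20000.
(Since a = 3 > μ = 0.60000, the bound 1/5 is < 1 and informative.)

P[X ≥ 3] ≤ 1/5 ≈ 0.20000.
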